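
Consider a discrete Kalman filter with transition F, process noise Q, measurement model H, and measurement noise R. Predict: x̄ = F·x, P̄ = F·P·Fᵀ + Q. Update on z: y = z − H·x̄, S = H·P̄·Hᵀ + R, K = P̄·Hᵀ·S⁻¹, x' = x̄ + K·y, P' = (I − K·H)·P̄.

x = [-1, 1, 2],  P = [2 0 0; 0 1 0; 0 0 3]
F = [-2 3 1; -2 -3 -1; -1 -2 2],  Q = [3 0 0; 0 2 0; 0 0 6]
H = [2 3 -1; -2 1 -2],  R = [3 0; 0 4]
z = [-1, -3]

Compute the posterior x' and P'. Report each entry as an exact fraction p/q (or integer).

x' = [52491/28165, -11011/5633, -6637/5633]
P' = [148437/28165 -33658/5633 -43848/5633; -33658/5633 41584/5633 53464/5633; -43848/5633 53464/5633 72960/5633]

x̄ = F·x = [7, -3, 3]
P̄ = F·P·Fᵀ + Q = [23 -4 4; -4 22 4; 4 4 24]
y = z − H·x̄ = [-3, 20]
S = H·P̄·Hᵀ + R = [229 2; 2 246]
K = P̄·Hᵀ·S⁻¹ = [3748/28165 -6671/28165; 1324/5633 493/5633; -88/5633 -1190/5633]
x' = x̄ + K·y = [52491/28165, -11011/5633, -6637/5633]
P' = (I − K·H)·P̄ = [148437/28165 -33658/5633 -43848/5633; -33658/5633 41584/5633 53464/5633; -43848/5633 53464/5633 72960/5633]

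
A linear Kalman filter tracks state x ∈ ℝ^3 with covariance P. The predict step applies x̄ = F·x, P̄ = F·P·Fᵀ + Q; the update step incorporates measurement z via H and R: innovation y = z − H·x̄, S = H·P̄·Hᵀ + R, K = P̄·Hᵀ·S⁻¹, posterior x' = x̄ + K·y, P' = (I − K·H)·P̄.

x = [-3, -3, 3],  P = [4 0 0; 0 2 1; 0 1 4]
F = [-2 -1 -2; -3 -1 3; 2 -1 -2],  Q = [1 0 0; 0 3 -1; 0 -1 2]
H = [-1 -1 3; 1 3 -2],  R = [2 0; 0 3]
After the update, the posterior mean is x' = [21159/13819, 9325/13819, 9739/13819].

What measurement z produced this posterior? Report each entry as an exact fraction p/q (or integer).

x̄ = F·x = [3, 21, -9]
P̄ = F·P·Fᵀ + Q = [39 1 6; 1 71 -48; 6 -48 40]
S = H·P̄·Hᵀ + R = [726 -994; -994 1399]
K = P̄·Hᵀ·S⁻¹ = [-479/13819 -44/13819; 2978/13819 5178/13819; 4973/13819 1380/13819]
x' − x̄ = [-20298/13819, -280874/13819, 134110/13819] = K·y
y = (KᵀK)⁻¹·Kᵀ·(x' − x̄) = [50, -83]
z = y + H·x̄ = [50, -83] + [-51, 84] = [-1, 1]

z = [-1, 1]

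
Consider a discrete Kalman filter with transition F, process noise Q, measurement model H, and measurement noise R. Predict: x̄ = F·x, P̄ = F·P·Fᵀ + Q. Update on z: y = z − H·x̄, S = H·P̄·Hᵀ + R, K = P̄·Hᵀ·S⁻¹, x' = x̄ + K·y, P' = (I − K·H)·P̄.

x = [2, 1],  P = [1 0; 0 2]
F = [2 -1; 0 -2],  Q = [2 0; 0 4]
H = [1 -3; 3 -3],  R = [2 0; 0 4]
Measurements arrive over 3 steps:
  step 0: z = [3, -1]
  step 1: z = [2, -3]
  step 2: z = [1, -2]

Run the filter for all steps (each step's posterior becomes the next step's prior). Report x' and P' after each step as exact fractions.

step 0: x' = [-267/217, -278/217], P' = [274/217 152/217; 152/217 116/217]
step 1: x' = [-122831/81245, -69538/81245], P' = [79296/81245 42148/81245; 42148/81245 34124/81245]
step 2: x' = [-34226140/26327913, -5819520/8775971], P' = [25487968/26327913 4525244/8775971; 4525244/8775971 3675220/8775971]

step 0: x̄ = F·x = [3, -2]
step 0: P̄ = F·P·Fᵀ + Q = [8 4; 4 12]
step 0: y = z − H·x̄ = [-6, -16]
step 0: S = H·P̄·Hᵀ + R = [94 84; 84 112]
step 0: K = P̄·Hᵀ·S⁻¹ = [-13/31 183/434; -14/31 27/217]
step 0: x' = x̄ + K·y = [-267/217, -278/217]
step 0: P' = (I − K·H)·P̄ = [274/217 152/217; 152/217 116/217]
step 1: x̄ = F·x = [-256/217, 556/217]
step 1: P̄ = F·P·Fᵀ + Q = [1038/217 -376/217; -376/217 1332/217]
step 1: y = z − H·x̄ = [2358/217, 255/31]
step 1: S = H·P̄·Hᵀ + R = [15716/217 2802/31; 2802/31 4138/31]
step 1: K = P̄·Hᵀ·S⁻¹ = [-23574/81245 27861/81245; -30112/81245 6018/81245]
step 1: x' = x̄ + K·y = [-122831/81245, -69538/81245]
step 1: P' = (I − K·H)·P̄ = [79296/81245 42148/81245; 42148/81245 34124/81245]
step 2: x̄ = F·x = [-176124/81245, 139076/81245]
step 2: P̄ = F·P·Fᵀ + Q = [345206/81245 -100344/81245; -100344/81245 461476/81245]
step 2: y = z − H·x̄ = [674597/81245, 156622/16249]
step 2: S = H·P̄·Hᵀ + R = [5263044/81245 1278606/16249; 1278606/16249 1878262/16249]
step 2: K = P̄·Hᵀ·S⁻¹ = [-7619614/26327913 2978059/8775971; -3250208/8775971 637518/8775971]
step 2: x' = x̄ + K·y = [-34226140/26327913, -5819520/8775971]
step 2: P' = (I − K·H)·P̄ = [25487968/26327913 4525244/8775971; 4525244/8775971 3675220/8775971]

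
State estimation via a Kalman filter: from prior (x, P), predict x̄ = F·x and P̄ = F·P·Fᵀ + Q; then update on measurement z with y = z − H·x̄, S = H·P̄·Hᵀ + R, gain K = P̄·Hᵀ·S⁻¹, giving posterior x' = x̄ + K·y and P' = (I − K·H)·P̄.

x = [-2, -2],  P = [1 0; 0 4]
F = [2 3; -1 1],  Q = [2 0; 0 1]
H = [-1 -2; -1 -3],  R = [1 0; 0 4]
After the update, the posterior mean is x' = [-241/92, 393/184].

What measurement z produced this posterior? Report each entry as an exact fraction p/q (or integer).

x̄ = F·x = [-10, 0]
P̄ = F·P·Fᵀ + Q = [42 10; 10 6]
S = H·P̄·Hᵀ + R = [107 128; 128 160]
K = P̄·Hᵀ·S⁻¹ = [-22/23 29/92; 2/23 -45/184]
x' − x̄ = [679/92, 393/184] = K·y
y = (KᵀK)⁻¹·Kᵀ·(x' − x̄) = [-12, -13]
z = y + H·x̄ = [-12, -13] + [10, 10] = [-2, -3]

z = [-2, -3]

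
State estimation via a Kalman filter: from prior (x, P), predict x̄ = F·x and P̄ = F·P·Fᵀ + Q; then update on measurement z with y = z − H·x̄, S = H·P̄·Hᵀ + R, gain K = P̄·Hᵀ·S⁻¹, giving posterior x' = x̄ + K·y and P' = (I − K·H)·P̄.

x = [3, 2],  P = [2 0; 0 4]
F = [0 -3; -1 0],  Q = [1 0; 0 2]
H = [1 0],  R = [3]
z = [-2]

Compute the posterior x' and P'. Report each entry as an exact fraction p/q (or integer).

x' = [-23/10, -3]
P' = [111/40 0; 0 4]

x̄ = F·x = [-6, -3]
P̄ = F·P·Fᵀ + Q = [37 0; 0 4]
y = z − H·x̄ = [4]
S = H·P̄·Hᵀ + R = [40]
K = P̄·Hᵀ·S⁻¹ = [37/40; 0]
x' = x̄ + K·y = [-23/10, -3]
P' = (I − K·H)·P̄ = [111/40 0; 0 4]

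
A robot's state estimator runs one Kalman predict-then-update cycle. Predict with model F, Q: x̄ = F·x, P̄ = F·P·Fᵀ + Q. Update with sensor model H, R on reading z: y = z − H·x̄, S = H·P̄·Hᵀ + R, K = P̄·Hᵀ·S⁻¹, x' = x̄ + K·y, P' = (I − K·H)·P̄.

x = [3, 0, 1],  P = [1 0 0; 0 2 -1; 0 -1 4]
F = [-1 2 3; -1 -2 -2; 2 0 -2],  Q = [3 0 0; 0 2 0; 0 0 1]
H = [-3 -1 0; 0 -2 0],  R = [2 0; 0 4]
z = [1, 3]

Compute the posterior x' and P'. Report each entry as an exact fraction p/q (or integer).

x' = [87/376, -709/376, 469/188]
P' = [801/2444 -771/2444 -181/1222; -771/2444 2225/2444 -137/1222; -181/1222 -137/1222 3996/611]

x̄ = F·x = [0, -5, 4]
P̄ = F·P·Fᵀ + Q = [36 -21 -22; -21 19 10; -22 10 21]
y = z − H·x̄ = [-4, -7]
S = H·P̄·Hᵀ + R = [219 -88; -88 80]
K = P̄·Hᵀ·S⁻¹ = [-204/611 771/4888; 11/611 -2225/4888; 170/611 137/2444]
x' = x̄ + K·y = [87/376, -709/376, 469/188]
P' = (I − K·H)·P̄ = [801/2444 -771/2444 -181/1222; -771/2444 2225/2444 -137/1222; -181/1222 -137/1222 3996/611]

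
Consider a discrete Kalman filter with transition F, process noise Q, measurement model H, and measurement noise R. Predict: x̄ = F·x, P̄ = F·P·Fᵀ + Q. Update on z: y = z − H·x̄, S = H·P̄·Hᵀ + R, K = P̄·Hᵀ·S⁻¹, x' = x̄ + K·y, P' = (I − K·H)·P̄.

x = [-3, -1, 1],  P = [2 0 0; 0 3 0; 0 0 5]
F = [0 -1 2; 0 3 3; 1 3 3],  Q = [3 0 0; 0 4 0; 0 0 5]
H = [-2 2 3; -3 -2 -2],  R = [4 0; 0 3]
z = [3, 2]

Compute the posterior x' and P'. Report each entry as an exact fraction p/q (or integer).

x̄ = F·x = [3, 0, -3]
P̄ = F·P·Fᵀ + Q = [26 21 21; 21 76 72; 21 72 79]
y = z − H·x̄ = [18, 5]
S = H·P̄·Hᵀ + R = [1567 -1489; -1489 1937]
K = P̄·Hᵀ·S⁻¹ = [-138557/818158 -174937/818158; 96911/818158 -77139/818158; 56579/409079 -33592/409079]
x' = x̄ + K·y = [-914237/818158, 1358703/818158, -376775/409079]
P' = (I − K·H)·P̄ = [275835/818158 -451483/818158 150068/409079; -451483/818158 2894121/818158 -1050594/409079; 150068/409079 -1050594/409079 875880/409079]

x' = [-914237/818158, 1358703/818158, -376775/409079]
P' = [275835/818158 -451483/818158 150068/409079; -451483/818158 2894121/818158 -1050594/409079; 150068/409079 -1050594/409079 875880/409079]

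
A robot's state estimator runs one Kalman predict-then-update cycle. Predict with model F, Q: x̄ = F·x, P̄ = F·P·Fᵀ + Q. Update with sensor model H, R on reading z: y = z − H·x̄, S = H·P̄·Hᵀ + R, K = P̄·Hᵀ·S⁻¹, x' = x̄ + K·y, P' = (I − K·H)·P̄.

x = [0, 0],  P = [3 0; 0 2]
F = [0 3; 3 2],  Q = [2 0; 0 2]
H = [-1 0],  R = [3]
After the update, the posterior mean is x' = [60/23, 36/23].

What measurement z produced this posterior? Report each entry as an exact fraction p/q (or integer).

z = [-3]

x̄ = F·x = [0, 0]
P̄ = F·P·Fᵀ + Q = [20 12; 12 37]
S = H·P̄·Hᵀ + R = [23]
K = P̄·Hᵀ·S⁻¹ = [-20/23; -12/23]
x' − x̄ = [60/23, 36/23] = K·y
y = (KᵀK)⁻¹·Kᵀ·(x' − x̄) = [-3]
z = y + H·x̄ = [-3] + [0] = [-3]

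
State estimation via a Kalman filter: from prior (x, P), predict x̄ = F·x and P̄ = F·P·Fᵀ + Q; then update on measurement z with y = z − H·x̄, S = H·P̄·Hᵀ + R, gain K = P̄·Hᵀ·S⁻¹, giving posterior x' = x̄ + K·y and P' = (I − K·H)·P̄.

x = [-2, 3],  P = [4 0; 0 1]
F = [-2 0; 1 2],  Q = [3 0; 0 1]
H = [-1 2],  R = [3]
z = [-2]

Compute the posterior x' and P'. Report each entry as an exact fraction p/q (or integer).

x̄ = F·x = [4, 4]
P̄ = F·P·Fᵀ + Q = [19 -8; -8 9]
y = z − H·x̄ = [-6]
S = H·P̄·Hᵀ + R = [90]
K = P̄·Hᵀ·S⁻¹ = [-7/18; 13/45]
x' = x̄ + K·y = [19/3, 34/15]
P' = (I − K·H)·P̄ = [97/18 19/9; 19/9 67/45]

x' = [19/3, 34/15]
P' = [97/18 19/9; 19/9 67/45]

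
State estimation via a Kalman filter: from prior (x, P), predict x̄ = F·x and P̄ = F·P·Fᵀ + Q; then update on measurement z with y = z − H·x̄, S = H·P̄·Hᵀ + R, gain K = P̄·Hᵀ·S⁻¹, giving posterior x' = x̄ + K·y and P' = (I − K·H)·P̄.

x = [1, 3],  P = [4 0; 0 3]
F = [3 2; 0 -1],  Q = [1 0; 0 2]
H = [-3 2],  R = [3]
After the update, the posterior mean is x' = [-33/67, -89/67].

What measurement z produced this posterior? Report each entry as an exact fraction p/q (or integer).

z = [-1]

x̄ = F·x = [9, -3]
P̄ = F·P·Fᵀ + Q = [49 -6; -6 5]
S = H·P̄·Hᵀ + R = [536]
K = P̄·Hᵀ·S⁻¹ = [-159/536; 7/134]
x' − x̄ = [-636/67, 112/67] = K·y
y = (KᵀK)⁻¹·Kᵀ·(x' − x̄) = [32]
z = y + H·x̄ = [32] + [-33] = [-1]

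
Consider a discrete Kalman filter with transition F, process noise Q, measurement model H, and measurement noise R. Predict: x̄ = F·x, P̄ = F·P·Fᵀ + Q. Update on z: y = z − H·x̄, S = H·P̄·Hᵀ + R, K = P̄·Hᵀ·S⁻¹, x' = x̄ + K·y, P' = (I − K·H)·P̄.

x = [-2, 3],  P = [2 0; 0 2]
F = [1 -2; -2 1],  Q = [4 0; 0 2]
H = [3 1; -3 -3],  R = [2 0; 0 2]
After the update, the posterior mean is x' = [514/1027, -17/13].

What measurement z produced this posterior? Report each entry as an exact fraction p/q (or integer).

x̄ = F·x = [-8, 7]
P̄ = F·P·Fᵀ + Q = [14 -8; -8 12]
S = H·P̄·Hᵀ + R = [92 -66; -66 92]
K = P̄·Hᵀ·S⁻¹ = [485/1027 147/1027; -6/13 -6/13]
x' − x̄ = [8730/1027, -108/13] = K·y
y = (KᵀK)⁻¹·Kᵀ·(x' − x̄) = [18, 0]
z = y + H·x̄ = [18, 0] + [-17, 3] = [1, 3]

z = [1, 3]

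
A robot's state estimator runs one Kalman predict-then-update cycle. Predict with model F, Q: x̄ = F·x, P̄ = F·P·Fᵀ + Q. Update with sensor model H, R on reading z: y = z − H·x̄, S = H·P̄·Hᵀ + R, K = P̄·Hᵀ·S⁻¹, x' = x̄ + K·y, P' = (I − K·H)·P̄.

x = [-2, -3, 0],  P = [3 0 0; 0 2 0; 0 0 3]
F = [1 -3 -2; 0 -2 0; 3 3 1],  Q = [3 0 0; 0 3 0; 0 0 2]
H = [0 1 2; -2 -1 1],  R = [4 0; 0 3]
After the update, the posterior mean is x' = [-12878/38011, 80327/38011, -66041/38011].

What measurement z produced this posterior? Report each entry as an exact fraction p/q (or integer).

x̄ = F·x = [7, 6, -15]
P̄ = F·P·Fᵀ + Q = [36 12 -15; 12 11 -12; -15 -12 50]
S = H·P̄·Hᵀ + R = [167 137; 137 340]
K = P̄·Hᵀ·S⁻¹ = [7443/38011 -14067/38011; 2019/38011 -6068/38011; 17316/38011 3308/38011]
x' − x̄ = [-278955/38011, -147739/38011, 504124/38011] = K·y
y = (KᵀK)⁻¹·Kᵀ·(x' − x̄) = [23, 32]
z = y + H·x̄ = [23, 32] + [-24, -35] = [-1, -3]

z = [-1, -3]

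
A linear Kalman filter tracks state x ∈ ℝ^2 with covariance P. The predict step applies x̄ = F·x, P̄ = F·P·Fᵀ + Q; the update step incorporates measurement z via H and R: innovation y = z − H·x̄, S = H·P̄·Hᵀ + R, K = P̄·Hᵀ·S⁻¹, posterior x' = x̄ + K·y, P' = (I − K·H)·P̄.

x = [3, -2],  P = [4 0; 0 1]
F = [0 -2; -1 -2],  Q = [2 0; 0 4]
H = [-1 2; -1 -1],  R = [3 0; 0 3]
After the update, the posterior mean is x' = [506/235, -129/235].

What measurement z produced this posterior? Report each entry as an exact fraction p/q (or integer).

x̄ = F·x = [4, 1]
P̄ = F·P·Fᵀ + Q = [6 4; 4 12]
S = H·P̄·Hᵀ + R = [41 -22; -22 29]
K = P̄·Hᵀ·S⁻¹ = [-54/235 -122/235; 76/235 -72/235]
x' − x̄ = [-434/235, -364/235] = K·y
y = (KᵀK)⁻¹·Kᵀ·(x' − x̄) = [-1, 4]
z = y + H·x̄ = [-1, 4] + [-2, -5] = [-3, -1]

z = [-3, -1]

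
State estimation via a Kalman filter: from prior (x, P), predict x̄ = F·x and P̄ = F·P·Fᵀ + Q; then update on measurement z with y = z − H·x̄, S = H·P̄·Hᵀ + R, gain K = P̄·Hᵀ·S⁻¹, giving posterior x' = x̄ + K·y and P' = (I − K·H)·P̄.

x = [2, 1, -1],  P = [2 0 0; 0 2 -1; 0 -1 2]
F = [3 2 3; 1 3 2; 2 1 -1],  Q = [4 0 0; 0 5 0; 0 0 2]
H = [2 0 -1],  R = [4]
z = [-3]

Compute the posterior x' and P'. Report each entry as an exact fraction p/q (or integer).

x' = [199/128, 195/128, 377/64]
P' = [639/128 475/128 513/64; 475/128 1959/128 421/64; 513/64 421/64 511/32]

x̄ = F·x = [5, 3, 6]
P̄ = F·P·Fᵀ + Q = [36 17 9; 17 21 7; 9 7 16]
y = z − H·x̄ = [-7]
S = H·P̄·Hᵀ + R = [128]
K = P̄·Hᵀ·S⁻¹ = [63/128; 27/128; 1/64]
x' = x̄ + K·y = [199/128, 195/128, 377/64]
P' = (I − K·H)·P̄ = [639/128 475/128 513/64; 475/128 1959/128 421/64; 513/64 421/64 511/32]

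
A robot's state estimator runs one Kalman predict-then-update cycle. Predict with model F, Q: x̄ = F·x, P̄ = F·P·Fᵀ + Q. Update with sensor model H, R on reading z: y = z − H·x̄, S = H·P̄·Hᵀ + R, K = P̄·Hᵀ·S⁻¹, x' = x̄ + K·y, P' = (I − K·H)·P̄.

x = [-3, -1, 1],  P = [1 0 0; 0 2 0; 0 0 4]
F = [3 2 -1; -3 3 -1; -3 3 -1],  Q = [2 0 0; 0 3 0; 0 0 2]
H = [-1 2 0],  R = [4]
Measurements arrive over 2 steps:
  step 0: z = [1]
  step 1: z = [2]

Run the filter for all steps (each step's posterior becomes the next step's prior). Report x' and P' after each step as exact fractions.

step 0: x' = [-53/5, -202/45, -32/9], P' = [112/5 166/15 32/3; 166/15 869/135 166/27; 32/3 166/27 286/27]
step 1: x' = [-4399/2907, 1063/2907, 4259/5814], P' = [175928/8721 80080/8721 56428/8721; 80080/8721 44792/8721 32885/8721; 56428/8721 32885/8721 64340/8721]

step 0: x̄ = F·x = [-12, 5, 5]
step 0: P̄ = F·P·Fᵀ + Q = [23 7 7; 7 34 31; 7 31 33]
step 0: y = z − H·x̄ = [-21]
step 0: S = H·P̄·Hᵀ + R = [135]
step 0: K = P̄·Hᵀ·S⁻¹ = [-1/15; 61/135; 11/27]
step 0: x' = x̄ + K·y = [-53/5, -202/45, -32/9]
step 0: P' = (I − K·H)·P̄ = [112/5 166/15 32/3; 166/15 869/135 166/27; 32/3 166/27 286/27]
step 1: x̄ = F·x = [-335/9, 197/9, 197/9]
step 1: P̄ = F·P·Fᵀ + Q = [7672/27 -4048/27 -4048/27; -4048/27 2728/27 2647/27; -4048/27 2647/27 2701/27]
step 1: y = z − H·x̄ = [-79]
step 1: S = H·P̄·Hᵀ + R = [1292]
step 1: K = P̄·Hᵀ·S⁻¹ = [-146/323; 88/323; 173/646]
step 1: x' = x̄ + K·y = [-4399/2907, 1063/2907, 4259/5814]
step 1: P' = (I − K·H)·P̄ = [175928/8721 80080/8721 56428/8721; 80080/8721 44792/8721 32885/8721; 56428/8721 32885/8721 64340/8721]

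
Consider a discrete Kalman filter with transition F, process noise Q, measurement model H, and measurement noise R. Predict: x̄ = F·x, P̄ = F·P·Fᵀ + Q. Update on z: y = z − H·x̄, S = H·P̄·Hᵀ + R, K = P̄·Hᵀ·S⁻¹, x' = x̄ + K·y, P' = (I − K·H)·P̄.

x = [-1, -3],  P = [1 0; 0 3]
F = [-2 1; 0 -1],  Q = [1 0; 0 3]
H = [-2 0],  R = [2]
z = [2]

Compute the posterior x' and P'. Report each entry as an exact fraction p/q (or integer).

x̄ = F·x = [-1, 3]
P̄ = F·P·Fᵀ + Q = [8 -3; -3 6]
y = z − H·x̄ = [0]
S = H·P̄·Hᵀ + R = [34]
K = P̄·Hᵀ·S⁻¹ = [-8/17; 3/17]
x' = x̄ + K·y = [-1, 3]
P' = (I − K·H)·P̄ = [8/17 -3/17; -3/17 84/17]

x' = [-1, 3]
P' = [8/17 -3/17; -3/17 84/17]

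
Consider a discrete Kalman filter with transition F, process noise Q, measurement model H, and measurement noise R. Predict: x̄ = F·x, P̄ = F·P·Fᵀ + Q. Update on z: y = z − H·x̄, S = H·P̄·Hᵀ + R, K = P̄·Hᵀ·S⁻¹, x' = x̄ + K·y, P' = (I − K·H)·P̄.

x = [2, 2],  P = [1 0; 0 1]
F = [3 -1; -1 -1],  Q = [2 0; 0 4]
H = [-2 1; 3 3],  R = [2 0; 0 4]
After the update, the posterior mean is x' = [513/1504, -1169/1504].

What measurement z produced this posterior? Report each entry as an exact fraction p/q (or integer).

x̄ = F·x = [4, -4]
P̄ = F·P·Fᵀ + Q = [12 -2; -2 6]
S = H·P̄·Hᵀ + R = [64 -48; -48 130]
K = P̄·Hᵀ·S⁻¹ = [-485/1504 21/188; 469/1504 39/188]
x' − x̄ = [-5503/1504, 4847/1504] = K·y
y = (KᵀK)⁻¹·Kᵀ·(x' − x̄) = [11, -1]
z = y + H·x̄ = [11, -1] + [-12, 0] = [-1, -1]

z = [-1, -1]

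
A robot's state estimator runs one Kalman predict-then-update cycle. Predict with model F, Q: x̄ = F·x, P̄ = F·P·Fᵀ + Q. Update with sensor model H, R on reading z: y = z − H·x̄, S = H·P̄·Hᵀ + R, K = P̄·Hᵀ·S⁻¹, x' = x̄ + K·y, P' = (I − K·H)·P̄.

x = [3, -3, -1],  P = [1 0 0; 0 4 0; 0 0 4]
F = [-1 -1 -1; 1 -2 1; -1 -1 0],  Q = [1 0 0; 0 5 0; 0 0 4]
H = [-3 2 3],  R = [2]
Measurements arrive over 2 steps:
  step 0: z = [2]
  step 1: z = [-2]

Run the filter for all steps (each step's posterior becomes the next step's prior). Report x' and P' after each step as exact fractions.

step 0: x' = [334/235, 1176/235, -286/235], P' = [2269/235 1281/235 1409/235; 1281/235 2014/235 -19/235; 1409/235 -19/235 1439/235]
step 1: x' = [-97056/12683, -44422/12683, -76313/12683], P' = [537443/12683 119892/12683 456543/12683; 119892/12683 96815/12683 57855/12683; 456543/12683 57855/12683 836271/25366]

step 0: x̄ = F·x = [1, 8, 0]
step 0: P̄ = F·P·Fᵀ + Q = [10 3 5; 3 26 7; 5 7 9]
step 0: y = z − H·x̄ = [-11]
step 0: S = H·P̄·Hᵀ + R = [235]
step 0: K = P̄·Hᵀ·S⁻¹ = [-9/235; 64/235; 26/235]
step 0: x' = x̄ + K·y = [334/235, 1176/235, -286/235]
step 0: P' = (I − K·H)·P̄ = [2269/235 1281/235 1409/235; 1281/235 2014/235 -19/235; 1409/235 -19/235 1439/235]
step 1: x̄ = F·x = [-1224/235, -2304/235, -302/47]
step 1: P̄ = F·P·Fᵀ + Q = [11299/235 -1236/235 1647/47; -1236/235 10709/235 330/47; 1647/47 330/47 1557/47]
step 1: y = z − H·x̄ = [4996/235]
step 1: S = H·P̄·Hᵀ + R = [101464/235]
step 1: K = P̄·Hᵀ·S⁻¹ = [-1458/12683; 7519/25366; 975/50732]
step 1: x' = x̄ + K·y = [-97056/12683, -44422/12683, -76313/12683]
step 1: P' = (I − K·H)·P̄ = [537443/12683 119892/12683 456543/12683; 119892/12683 96815/12683 57855/12683; 456543/12683 57855/12683 836271/25366]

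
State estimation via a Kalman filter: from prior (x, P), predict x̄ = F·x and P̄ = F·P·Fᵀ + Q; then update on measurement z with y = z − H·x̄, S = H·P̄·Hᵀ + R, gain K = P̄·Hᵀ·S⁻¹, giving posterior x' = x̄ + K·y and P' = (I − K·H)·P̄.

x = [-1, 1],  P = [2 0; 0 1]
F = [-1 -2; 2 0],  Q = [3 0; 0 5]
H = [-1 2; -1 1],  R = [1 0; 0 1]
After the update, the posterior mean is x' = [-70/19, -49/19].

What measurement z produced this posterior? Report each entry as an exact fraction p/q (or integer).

x̄ = F·x = [-1, -2]
P̄ = F·P·Fᵀ + Q = [9 -4; -4 13]
S = H·P̄·Hᵀ + R = [78 47; 47 31]
K = P̄·Hᵀ·S⁻¹ = [84/209 -215/209; 131/209 -84/209]
x' − x̄ = [-51/19, -11/19] = K·y
y = (KᵀK)⁻¹·Kᵀ·(x' − x̄) = [1, 3]
z = y + H·x̄ = [1, 3] + [-3, -1] = [-2, 2]

z = [-2, 2]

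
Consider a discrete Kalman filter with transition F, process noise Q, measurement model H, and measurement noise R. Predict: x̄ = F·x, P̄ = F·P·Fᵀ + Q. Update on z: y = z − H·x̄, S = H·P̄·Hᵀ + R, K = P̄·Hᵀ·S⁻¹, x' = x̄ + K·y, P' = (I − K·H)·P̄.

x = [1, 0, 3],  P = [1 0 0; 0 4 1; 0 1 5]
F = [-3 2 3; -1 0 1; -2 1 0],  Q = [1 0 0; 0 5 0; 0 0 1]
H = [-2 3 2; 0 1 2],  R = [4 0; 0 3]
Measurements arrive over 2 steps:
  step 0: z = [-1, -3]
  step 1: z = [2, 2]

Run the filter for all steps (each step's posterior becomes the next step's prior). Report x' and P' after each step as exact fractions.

step 0: x̄ = F·x = [6, 2, -2]
step 0: P̄ = F·P·Fᵀ + Q = [83 20 17; 20 11 3; 17 3 9]
step 0: y = z − H·x̄ = [9, -1]
step 0: S = H·P̄·Hᵀ + R = [131 -15; -15 62]
step 0: K = P̄·Hᵀ·S⁻¹ = [-3654/7897 5994/7897; 193/7897 2212/7897; -119/7897 2646/7897]
step 0: x' = x̄ + K·y = [8502/7897, 15319/7897, -19511/7897]
step 0: P' = (I − K·H)·P̄ = [68687/7897 52388/7897 -17203/7897; 52388/7897 49456/7897 -21410/7897; -17203/7897 -21410/7897 14674/7897]
step 1: x̄ = F·x = [-53401/7897, -28013/7897, -1685/7897]
step 1: P̄ = F·P·Fᵀ + Q = [380048/7897 205705/7897 183306/7897; 205705/7897 157252/7897 97982/7897; 183306/7897 97982/7897 122549/7897]
step 1: y = z − H·x̄ = [-3599/7897, 47177/7897]
step 1: S = H·P̄·Hᵀ + R = [698120/7897 601174/7897; 601174/7897 1063067/7897]
step 1: K = P̄·Hᵀ·S⁻¹ = [-4488091/16071004 5595053/8035502; 3807169/24106506 2928335/12053253; -726352/12053253 4300664/12053253]
step 1: x' = x̄ + K·y = [-39779589/16071004, -17420009/8035502, 7817181/4017751]
step 1: P' = (I − K·H)·P̄ = [89545563/16071004 31892111/8035502 -3776738/4017751; 31892111/8035502 47252833/12053253 -19233914/12053253; -3776738/4017751 -19233914/12053253 16067953/12053253]

step 0: x' = [8502/7897, 15319/7897, -19511/7897], P' = [68687/7897 52388/7897 -17203/7897; 52388/7897 49456/7897 -21410/7897; -17203/7897 -21410/7897 14674/7897]
step 1: x' = [-39779589/16071004, -17420009/8035502, 7817181/4017751], P' = [89545563/16071004 31892111/8035502 -3776738/4017751; 31892111/8035502 47252833/12053253 -19233914/12053253; -3776738/4017751 -19233914/12053253 16067953/12053253]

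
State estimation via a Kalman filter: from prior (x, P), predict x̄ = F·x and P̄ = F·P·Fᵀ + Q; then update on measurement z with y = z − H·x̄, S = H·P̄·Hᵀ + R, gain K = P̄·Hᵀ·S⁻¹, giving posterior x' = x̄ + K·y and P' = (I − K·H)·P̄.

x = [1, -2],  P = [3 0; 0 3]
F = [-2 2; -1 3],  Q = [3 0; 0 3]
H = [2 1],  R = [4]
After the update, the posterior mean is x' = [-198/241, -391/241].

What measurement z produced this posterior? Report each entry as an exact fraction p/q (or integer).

z = [-3]

x̄ = F·x = [-6, -7]
P̄ = F·P·Fᵀ + Q = [27 24; 24 33]
S = H·P̄·Hᵀ + R = [241]
K = P̄·Hᵀ·S⁻¹ = [78/241; 81/241]
x' − x̄ = [1248/241, 1296/241] = K·y
y = (KᵀK)⁻¹·Kᵀ·(x' − x̄) = [16]
z = y + H·x̄ = [16] + [-19] = [-3]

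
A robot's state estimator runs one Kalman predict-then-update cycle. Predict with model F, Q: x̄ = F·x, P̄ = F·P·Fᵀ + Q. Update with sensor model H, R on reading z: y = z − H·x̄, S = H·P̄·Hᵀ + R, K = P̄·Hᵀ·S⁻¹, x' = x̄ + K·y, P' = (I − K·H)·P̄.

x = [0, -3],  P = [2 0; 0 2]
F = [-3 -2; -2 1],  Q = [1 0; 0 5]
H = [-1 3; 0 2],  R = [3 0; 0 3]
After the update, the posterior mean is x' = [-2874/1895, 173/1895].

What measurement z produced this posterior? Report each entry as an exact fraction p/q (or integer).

x̄ = F·x = [6, -3]
P̄ = F·P·Fᵀ + Q = [27 8; 8 15]
S = H·P̄·Hᵀ + R = [117 74; 74 63]
K = P̄·Hᵀ·S⁻¹ = [-1373/1895 2094/1895; 111/1895 772/1895]
x' − x̄ = [-14244/1895, 5858/1895] = K·y
y = (KᵀK)⁻¹·Kᵀ·(x' − x̄) = [18, 5]
z = y + H·x̄ = [18, 5] + [-15, -6] = [3, -1]

z = [3, -1]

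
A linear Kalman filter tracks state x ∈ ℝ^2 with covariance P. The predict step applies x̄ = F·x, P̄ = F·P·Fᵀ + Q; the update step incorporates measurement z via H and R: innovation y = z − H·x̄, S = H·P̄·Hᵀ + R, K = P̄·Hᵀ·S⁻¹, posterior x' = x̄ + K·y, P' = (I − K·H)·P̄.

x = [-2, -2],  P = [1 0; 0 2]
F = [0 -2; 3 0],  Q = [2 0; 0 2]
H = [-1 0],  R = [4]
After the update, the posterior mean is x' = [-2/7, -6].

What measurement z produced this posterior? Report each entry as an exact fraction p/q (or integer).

z = [2]

x̄ = F·x = [4, -6]
P̄ = F·P·Fᵀ + Q = [10 0; 0 11]
S = H·P̄·Hᵀ + R = [14]
K = P̄·Hᵀ·S⁻¹ = [-5/7; 0]
x' − x̄ = [-30/7, 0] = K·y
y = (KᵀK)⁻¹·Kᵀ·(x' − x̄) = [6]
z = y + H·x̄ = [6] + [-4] = [2]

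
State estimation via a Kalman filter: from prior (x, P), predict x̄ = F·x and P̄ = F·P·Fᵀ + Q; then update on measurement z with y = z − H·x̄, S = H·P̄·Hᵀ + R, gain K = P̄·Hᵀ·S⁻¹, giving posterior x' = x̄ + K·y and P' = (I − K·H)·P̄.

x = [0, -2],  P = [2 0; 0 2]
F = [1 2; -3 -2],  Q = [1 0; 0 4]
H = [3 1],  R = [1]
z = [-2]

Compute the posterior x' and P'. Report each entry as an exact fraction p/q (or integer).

x̄ = F·x = [-4, 4]
P̄ = F·P·Fᵀ + Q = [11 -14; -14 30]
y = z − H·x̄ = [6]
S = H·P̄·Hᵀ + R = [46]
K = P̄·Hᵀ·S⁻¹ = [19/46; -6/23]
x' = x̄ + K·y = [-35/23, 56/23]
P' = (I − K·H)·P̄ = [145/46 -208/23; -208/23 618/23]

x' = [-35/23, 56/23]
P' = [145/46 -208/23; -208/23 618/23]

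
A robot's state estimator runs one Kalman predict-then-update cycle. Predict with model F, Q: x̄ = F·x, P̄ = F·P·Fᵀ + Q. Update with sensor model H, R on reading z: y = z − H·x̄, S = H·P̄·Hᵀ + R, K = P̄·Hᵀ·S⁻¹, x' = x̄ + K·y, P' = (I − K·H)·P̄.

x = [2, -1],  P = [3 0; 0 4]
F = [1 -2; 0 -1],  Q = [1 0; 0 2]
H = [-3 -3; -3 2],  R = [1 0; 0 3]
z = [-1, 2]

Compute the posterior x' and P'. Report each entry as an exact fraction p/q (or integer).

x' = [-812/4615, 2299/4615]
P' = [1796/13845 -384/4615; -384/4615 678/4615]

x̄ = F·x = [4, 1]
P̄ = F·P·Fᵀ + Q = [20 8; 8 6]
y = z − H·x̄ = [14, 12]
S = H·P̄·Hᵀ + R = [379 168; 168 111]
K = P̄·Hᵀ·S⁻¹ = [-644/4615 -2564/13845; -882/4615 836/4615]
x' = x̄ + K·y = [-812/4615, 2299/4615]
P' = (I − K·H)·P̄ = [1796/13845 -384/4615; -384/4615 678/4615]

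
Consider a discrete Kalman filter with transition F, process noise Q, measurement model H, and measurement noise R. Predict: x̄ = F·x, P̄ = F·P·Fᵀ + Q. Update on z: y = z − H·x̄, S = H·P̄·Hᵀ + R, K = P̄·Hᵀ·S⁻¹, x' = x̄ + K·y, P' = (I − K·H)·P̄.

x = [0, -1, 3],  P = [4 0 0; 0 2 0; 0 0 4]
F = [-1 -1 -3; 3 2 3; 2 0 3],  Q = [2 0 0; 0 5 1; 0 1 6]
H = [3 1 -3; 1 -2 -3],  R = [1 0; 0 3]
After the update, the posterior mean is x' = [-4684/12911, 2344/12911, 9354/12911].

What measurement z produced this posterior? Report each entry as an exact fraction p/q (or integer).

x̄ = F·x = [-8, 7, 9]
P̄ = F·P·Fᵀ + Q = [44 -52 -44; -52 85 61; -44 61 58]
S = H·P̄·Hᵀ + R = [1118 1455; 1455 2113]
K = P̄·Hᵀ·S⁻¹ = [40556/245309 4580/245309; 2767/12911 -4380/12911; -22985/245309 -23645/245309]
x' − x̄ = [98604/12911, -88033/12911, -106845/12911] = K·y
y = (KᵀK)⁻¹·Kᵀ·(x' − x̄) = [41, 46]
z = y + H·x̄ = [41, 46] + [-44, -49] = [-3, -3]

z = [-3, -3]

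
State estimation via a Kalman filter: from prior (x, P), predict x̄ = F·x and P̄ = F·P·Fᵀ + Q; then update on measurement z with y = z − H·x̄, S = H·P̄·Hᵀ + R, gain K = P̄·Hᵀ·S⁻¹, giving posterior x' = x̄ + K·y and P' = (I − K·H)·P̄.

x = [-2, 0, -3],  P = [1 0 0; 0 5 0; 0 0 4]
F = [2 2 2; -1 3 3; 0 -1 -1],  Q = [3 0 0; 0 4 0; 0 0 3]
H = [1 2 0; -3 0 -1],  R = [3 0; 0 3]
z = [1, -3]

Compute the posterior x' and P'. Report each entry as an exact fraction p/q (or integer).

x' = [8005/13217, 4466/13217, 6921/13217]
P' = [8645/13217 -3193/13217 -13800/13217; -3193/13217 10724/13217 4065/13217; -13800/13217 4065/13217 42852/13217]

x̄ = F·x = [-10, -7, 3]
P̄ = F·P·Fᵀ + Q = [43 52 -18; 52 86 -27; -18 -27 12]
y = z − H·x̄ = [25, -30]
S = H·P̄·Hᵀ + R = [598 -369; -369 294]
K = P̄·Hᵀ·S⁻¹ = [753/13217 -4045/13217; 6085/13217 1838/13217; -1890/13217 -484/13217]
x' = x̄ + K·y = [8005/13217, 4466/13217, 6921/13217]
P' = (I − K·H)·P̄ = [8645/13217 -3193/13217 -13800/13217; -3193/13217 10724/13217 4065/13217; -13800/13217 4065/13217 42852/13217]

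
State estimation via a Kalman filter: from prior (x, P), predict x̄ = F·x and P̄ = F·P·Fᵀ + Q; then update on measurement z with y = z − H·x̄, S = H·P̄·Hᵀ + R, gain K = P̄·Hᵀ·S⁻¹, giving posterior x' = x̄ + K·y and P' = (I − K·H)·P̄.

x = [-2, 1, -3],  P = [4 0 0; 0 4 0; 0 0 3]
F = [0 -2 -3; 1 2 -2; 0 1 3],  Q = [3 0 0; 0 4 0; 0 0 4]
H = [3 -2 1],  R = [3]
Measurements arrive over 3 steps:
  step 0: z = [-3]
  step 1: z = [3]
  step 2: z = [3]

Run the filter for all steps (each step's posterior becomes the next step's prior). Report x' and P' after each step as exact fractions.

step 0: x' = [403/67, 1358/201, -1508/201], P' = [2897/134 1388/67 -1520/67; 1388/67 4348/201 -3910/201; -1520/67 -3910/201 5785/201]
step 1: x' = [2334855/375424, 1806979/375424, -287627/46928], P' = [41760399/375424 41316395/375424 -5337475/46928; 41316395/375424 41556855/375424 -5173215/46928; -5337475/46928 -5173215/46928 711033/5866]
step 2: x' = [1921340871/484264057, 18077266849/6779696798, -12153716528/3389848399], P' = [57086223572/484264057 56598480888/484264057 -58211473938/484264057; 56598480888/484264057 797921758049/6779696798 -396209648440/3389848399; -58211473938/484264057 -396209648440/3389848399 432206271475/3389848399]

step 0: x̄ = F·x = [7, 6, -8]
step 0: P̄ = F·P·Fᵀ + Q = [46 2 -35; 2 36 -10; -35 -10 35]
step 0: y = z − H·x̄ = [-4]
step 0: S = H·P̄·Hᵀ + R = [402]
step 0: K = P̄·Hᵀ·S⁻¹ = [33/134; -38/201; -25/201]
step 0: x' = x̄ + K·y = [403/67, 1358/201, -1508/201]
step 0: P' = (I − K·H)·P̄ = [2897/134 1388/67 -1520/67; 1388/67 4348/201 -3910/201; -1520/67 -3910/201 5785/201]
step 1: x̄ = F·x = [1808/201, 6941/201, -3166/201]
step 1: P̄ = F·P·Fᵀ + Q = [23140/201 30490/201 -25571/201; 30490/201 223715/402 -51170/201; -25571/201 -51170/201 33757/201]
step 1: y = z − H·x̄ = [12227/201]
step 1: S = H·P̄·Hᵀ + R = [375424/201]
step 1: K = P̄·Hᵀ·S⁻¹ = [-17131/375424; -183415/375424; 7423/46928]
step 1: x' = x̄ + K·y = [2334855/375424, 1806979/375424, -287627/46928]
step 1: P' = (I − K·H)·P̄ = [41760399/375424 41316395/375424 -5337475/46928; 41316395/375424 41556855/375424 -5173215/46928; -5337475/46928 -5173215/46928 711033/5866]
step 2: x̄ = F·x = [234935/26816, 10550845/375424, -5096069/375424]
step 2: P̄ = F·P·Fᵀ + Q = [2867145/13408 16789093/26816 -8585517/26816; 16789093/26816 1058664503/375424 -442248847/375424; -8585517/26816 -442248847/375424 204299239/375424]
step 2: y = z − H·x̄ = [2493823/53632]
step 2: S = H·P̄·Hᵀ + R = [484264057/53632]
step 2: K = P̄·Hᵀ·S⁻¹ = [-49921666/484264057; -264919421/484264057; 104029317/484264057]
step 2: x' = x̄ + K·y = [1921340871/484264057, 18077266849/6779696798, -12153716528/3389848399]
step 2: P' = (I − K·H)·P̄ = [57086223572/484264057 56598480888/484264057 -58211473938/484264057; 56598480888/484264057 797921758049/6779696798 -396209648440/3389848399; -58211473938/484264057 -396209648440/3389848399 432206271475/3389848399]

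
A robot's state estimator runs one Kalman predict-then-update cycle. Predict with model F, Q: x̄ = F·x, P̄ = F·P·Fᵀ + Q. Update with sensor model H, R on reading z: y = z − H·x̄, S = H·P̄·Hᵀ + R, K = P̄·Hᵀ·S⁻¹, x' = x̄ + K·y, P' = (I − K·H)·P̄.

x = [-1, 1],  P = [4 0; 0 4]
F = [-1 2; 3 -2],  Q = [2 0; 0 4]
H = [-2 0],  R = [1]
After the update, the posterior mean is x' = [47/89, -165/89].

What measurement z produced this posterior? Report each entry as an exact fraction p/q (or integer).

z = [-1]

x̄ = F·x = [3, -5]
P̄ = F·P·Fᵀ + Q = [22 -28; -28 56]
S = H·P̄·Hᵀ + R = [89]
K = P̄·Hᵀ·S⁻¹ = [-44/89; 56/89]
x' − x̄ = [-220/89, 280/89] = K·y
y = (KᵀK)⁻¹·Kᵀ·(x' − x̄) = [5]
z = y + H·x̄ = [5] + [-6] = [-1]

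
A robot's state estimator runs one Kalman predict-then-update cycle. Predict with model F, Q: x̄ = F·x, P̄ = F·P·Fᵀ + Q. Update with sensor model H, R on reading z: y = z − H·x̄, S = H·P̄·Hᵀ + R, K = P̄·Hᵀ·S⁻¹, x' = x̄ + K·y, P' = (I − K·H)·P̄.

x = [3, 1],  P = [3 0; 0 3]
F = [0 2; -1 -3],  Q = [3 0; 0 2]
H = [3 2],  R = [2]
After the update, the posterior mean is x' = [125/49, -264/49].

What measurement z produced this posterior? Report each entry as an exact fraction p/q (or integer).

z = [-3]

x̄ = F·x = [2, -6]
P̄ = F·P·Fᵀ + Q = [15 -18; -18 32]
S = H·P̄·Hᵀ + R = [49]
K = P̄·Hᵀ·S⁻¹ = [9/49; 10/49]
x' − x̄ = [27/49, 30/49] = K·y
y = (KᵀK)⁻¹·Kᵀ·(x' − x̄) = [3]
z = y + H·x̄ = [3] + [-6] = [-3]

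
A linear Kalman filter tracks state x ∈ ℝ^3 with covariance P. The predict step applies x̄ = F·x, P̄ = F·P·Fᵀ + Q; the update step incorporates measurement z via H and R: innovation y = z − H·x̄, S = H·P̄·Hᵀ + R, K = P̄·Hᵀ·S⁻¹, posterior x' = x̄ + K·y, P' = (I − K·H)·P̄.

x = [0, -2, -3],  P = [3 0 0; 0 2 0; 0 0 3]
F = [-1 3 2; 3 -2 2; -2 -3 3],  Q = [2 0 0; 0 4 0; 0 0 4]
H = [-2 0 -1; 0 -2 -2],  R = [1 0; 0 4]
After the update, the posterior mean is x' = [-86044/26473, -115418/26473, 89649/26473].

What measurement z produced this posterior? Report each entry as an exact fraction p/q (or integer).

z = [3, 2]

x̄ = F·x = [-12, -2, -3]
P̄ = F·P·Fᵀ + Q = [35 -9 6; -9 51 12; 6 12 61]
S = H·P̄·Hᵀ + R = [226 134; 134 548]
K = P̄·Hᵀ·S⁻¹ = [-10613/26473 2885/26473; 5043/26473 -7320/26473; -5110/26473 -11607/52946]
x' − x̄ = [231632/26473, -62472/26473, 169068/26473] = K·y
y = (KᵀK)⁻¹·Kᵀ·(x' − x̄) = [-24, -8]
z = y + H·x̄ = [-24, -8] + [27, 10] = [3, 2]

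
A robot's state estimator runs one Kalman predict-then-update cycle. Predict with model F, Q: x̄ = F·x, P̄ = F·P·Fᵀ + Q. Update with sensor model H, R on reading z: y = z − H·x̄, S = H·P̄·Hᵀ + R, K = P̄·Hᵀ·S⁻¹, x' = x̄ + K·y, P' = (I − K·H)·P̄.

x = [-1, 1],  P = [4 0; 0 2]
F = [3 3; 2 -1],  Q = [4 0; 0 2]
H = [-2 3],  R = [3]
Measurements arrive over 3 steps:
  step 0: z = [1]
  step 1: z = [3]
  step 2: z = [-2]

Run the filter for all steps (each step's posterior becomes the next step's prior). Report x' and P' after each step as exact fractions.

step 0: x' = [-620/199, -357/199], P' = [7698/199 5070/199; 5070/199 3404/199]
step 1: x' = [-1140843/283087, -67837/40441], P' = [6360762/283087 572874/40441; 572874/40441 373426/40441]
step 2: x' = [-708186578/222206761, -615422321/222206761], P' = [5074142736/222206761 3201646428/222206761; 3201646428/222206761 2087473188/222206761]

step 0: x̄ = F·x = [0, -3]
step 0: P̄ = F·P·Fᵀ + Q = [58 18; 18 20]
step 0: y = z − H·x̄ = [10]
step 0: S = H·P̄·Hᵀ + R = [199]
step 0: K = P̄·Hᵀ·S⁻¹ = [-62/199; 24/199]
step 0: x' = x̄ + K·y = [-620/199, -357/199]
step 0: P' = (I − K·H)·P̄ = [7698/199 5070/199; 5070/199 3404/199]
step 1: x̄ = F·x = [-2931/199, -883/199]
step 1: P̄ = F·P·Fᵀ + Q = [191974/199 51186/199; 51186/199 14314/199]
step 1: y = z − H·x̄ = [-2616/199]
step 1: S = H·P̄·Hᵀ + R = [283087/199]
step 1: K = P̄·Hᵀ·S⁻¹ = [-230390/283087; -8490/40441]
step 1: x' = x̄ + K·y = [-1140843/283087, -67837/40441]
step 1: P' = (I − K·H)·P̄ = [6360762/283087 572874/40441; 572874/40441 373426/40441]
step 2: x̄ = F·x = [-4847106/283087, -1806827/283087]
step 2: P̄ = F·P·Fᵀ + Q = [154087168/283087 42352980/283087; 42352980/283087 12582732/283087]
step 2: y = z − H·x̄ = [-691415/40441]
step 2: S = H·P̄·Hᵀ + R = [31743823/40441]
step 2: K = P̄·Hᵀ·S⁻¹ = [-25873628/31743823; -6708252/31743823]
step 2: x' = x̄ + K·y = [-708186578/222206761, -615422321/222206761]
step 2: P' = (I − K·H)·P̄ = [5074142736/222206761 3201646428/222206761; 3201646428/222206761 2087473188/222206761]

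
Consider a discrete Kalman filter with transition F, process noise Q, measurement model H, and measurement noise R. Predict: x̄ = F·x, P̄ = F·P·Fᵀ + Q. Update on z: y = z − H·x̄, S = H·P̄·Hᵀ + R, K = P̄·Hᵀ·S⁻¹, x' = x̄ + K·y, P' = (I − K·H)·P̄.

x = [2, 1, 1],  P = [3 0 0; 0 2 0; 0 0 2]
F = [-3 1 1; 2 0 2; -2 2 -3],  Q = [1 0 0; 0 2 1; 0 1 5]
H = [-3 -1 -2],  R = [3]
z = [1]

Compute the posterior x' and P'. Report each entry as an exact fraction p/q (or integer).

x' = [-98/167, 672/167, -280/167]
P' = [1012/167 170/167 -1546/167; 170/167 2222/167 -1399/167; -1546/167 -1399/167 3074/167]

x̄ = F·x = [-4, 6, -5]
P̄ = F·P·Fᵀ + Q = [32 -14 16; -14 22 -23; 16 -23 43]
y = z − H·x̄ = [-15]
S = H·P̄·Hᵀ + R = [501]
K = P̄·Hᵀ·S⁻¹ = [-38/167; 22/167; -37/167]
x' = x̄ + K·y = [-98/167, 672/167, -280/167]
P' = (I − K·H)·P̄ = [1012/167 170/167 -1546/167; 170/167 2222/167 -1399/167; -1546/167 -1399/167 3074/167]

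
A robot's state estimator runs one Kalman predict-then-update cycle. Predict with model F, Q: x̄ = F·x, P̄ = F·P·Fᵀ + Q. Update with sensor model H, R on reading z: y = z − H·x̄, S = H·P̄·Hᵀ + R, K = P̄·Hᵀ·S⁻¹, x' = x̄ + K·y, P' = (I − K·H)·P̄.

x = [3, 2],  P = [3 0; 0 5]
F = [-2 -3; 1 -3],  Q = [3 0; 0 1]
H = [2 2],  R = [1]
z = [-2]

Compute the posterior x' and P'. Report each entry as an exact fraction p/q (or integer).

x' = [-492/107, 383/107]
P' = [5736/749 -5637/749; -5637/749 5725/749]

x̄ = F·x = [-12, -3]
P̄ = F·P·Fᵀ + Q = [60 39; 39 49]
y = z − H·x̄ = [28]
S = H·P̄·Hᵀ + R = [749]
K = P̄·Hᵀ·S⁻¹ = [198/749; 176/749]
x' = x̄ + K·y = [-492/107, 383/107]
P' = (I − K·H)·P̄ = [5736/749 -5637/749; -5637/749 5725/749]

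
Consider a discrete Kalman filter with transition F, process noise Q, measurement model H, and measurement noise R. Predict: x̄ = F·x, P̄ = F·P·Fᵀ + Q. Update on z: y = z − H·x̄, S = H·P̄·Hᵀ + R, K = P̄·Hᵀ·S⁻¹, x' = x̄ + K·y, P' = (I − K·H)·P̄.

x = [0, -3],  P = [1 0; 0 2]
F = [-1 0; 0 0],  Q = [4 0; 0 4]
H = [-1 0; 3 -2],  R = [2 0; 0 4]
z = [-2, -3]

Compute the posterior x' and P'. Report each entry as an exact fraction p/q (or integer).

x' = [11/23, 204/115]
P' = [20/23 24/23; 24/23 236/115]

x̄ = F·x = [0, 0]
P̄ = F·P·Fᵀ + Q = [5 0; 0 4]
y = z − H·x̄ = [-2, -3]
S = H·P̄·Hᵀ + R = [7 -15; -15 65]
K = P̄·Hᵀ·S⁻¹ = [-10/23 3/23; -12/23 -28/115]
x' = x̄ + K·y = [11/23, 204/115]
P' = (I − K·H)·P̄ = [20/23 24/23; 24/23 236/115]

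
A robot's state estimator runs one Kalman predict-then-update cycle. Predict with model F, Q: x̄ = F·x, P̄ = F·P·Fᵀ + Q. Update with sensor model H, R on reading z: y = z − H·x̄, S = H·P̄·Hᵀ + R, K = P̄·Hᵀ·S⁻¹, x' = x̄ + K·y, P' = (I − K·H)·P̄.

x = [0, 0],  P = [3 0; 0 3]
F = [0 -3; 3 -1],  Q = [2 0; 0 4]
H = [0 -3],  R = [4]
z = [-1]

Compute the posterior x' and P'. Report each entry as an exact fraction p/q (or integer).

x' = [27/310, 51/155]
P' = [8261/310 18/155; 18/155 68/155]

x̄ = F·x = [0, 0]
P̄ = F·P·Fᵀ + Q = [29 9; 9 34]
y = z − H·x̄ = [-1]
S = H·P̄·Hᵀ + R = [310]
K = P̄·Hᵀ·S⁻¹ = [-27/310; -51/155]
x' = x̄ + K·y = [27/310, 51/155]
P' = (I − K·H)·P̄ = [8261/310 18/155; 18/155 68/155]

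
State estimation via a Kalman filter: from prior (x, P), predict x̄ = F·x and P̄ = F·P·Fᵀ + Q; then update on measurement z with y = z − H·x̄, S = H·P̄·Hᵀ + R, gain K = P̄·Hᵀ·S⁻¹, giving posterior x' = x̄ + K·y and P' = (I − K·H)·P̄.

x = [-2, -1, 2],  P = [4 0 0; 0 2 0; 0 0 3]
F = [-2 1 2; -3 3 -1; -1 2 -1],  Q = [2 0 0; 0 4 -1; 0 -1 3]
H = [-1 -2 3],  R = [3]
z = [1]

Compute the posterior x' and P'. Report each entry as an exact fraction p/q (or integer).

x̄ = F·x = [7, 1, -2]
P̄ = F·P·Fᵀ + Q = [32 24 6; 24 61 26; 6 26 18]
y = z − H·x̄ = [16]
S = H·P̄·Hᵀ + R = [189]
K = P̄·Hᵀ·S⁻¹ = [-62/189; -68/189; -4/189]
x' = x̄ + K·y = [331/189, -899/189, -442/189]
P' = (I − K·H)·P̄ = [2204/189 320/189 886/189; 320/189 6905/189 4642/189; 886/189 4642/189 3386/189]

x' = [331/189, -899/189, -442/189]
P' = [2204/189 320/189 886/189; 320/189 6905/189 4642/189; 886/189 4642/189 3386/189]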